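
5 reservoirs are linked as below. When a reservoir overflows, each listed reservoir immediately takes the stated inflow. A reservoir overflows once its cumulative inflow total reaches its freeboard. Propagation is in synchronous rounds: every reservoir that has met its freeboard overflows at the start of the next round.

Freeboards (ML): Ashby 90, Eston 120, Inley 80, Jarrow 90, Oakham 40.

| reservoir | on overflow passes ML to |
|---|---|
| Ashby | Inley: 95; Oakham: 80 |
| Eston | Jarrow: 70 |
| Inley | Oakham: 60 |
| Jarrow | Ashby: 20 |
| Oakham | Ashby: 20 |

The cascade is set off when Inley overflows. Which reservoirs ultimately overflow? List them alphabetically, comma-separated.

Round 1 — Inley overflows (initial).
  Oakham: +60 → 60 ≥ 40
Round 2 — Oakham overflows.
  Ashby: +20 → 20 < 90
No further overflows.

Inley, Oakham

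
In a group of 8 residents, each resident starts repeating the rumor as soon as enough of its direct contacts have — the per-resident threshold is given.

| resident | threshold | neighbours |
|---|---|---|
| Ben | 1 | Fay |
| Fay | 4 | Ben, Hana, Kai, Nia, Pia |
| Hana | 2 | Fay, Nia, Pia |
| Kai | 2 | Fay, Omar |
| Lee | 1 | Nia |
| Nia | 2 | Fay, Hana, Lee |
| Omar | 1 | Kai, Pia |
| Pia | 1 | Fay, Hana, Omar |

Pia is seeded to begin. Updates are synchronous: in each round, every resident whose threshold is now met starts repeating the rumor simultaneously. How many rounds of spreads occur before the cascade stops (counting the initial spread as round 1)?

Round 1 — Pia starts repeating the rumor (initial).
Round 2 — checking thresholds:
  Fay: 1 of 5 neighbours < 4, not yet.
  Hana: 1 of 3 neighbours < 2, not yet.
  Omar: 1 of 2 neighbours ≥ 1, starts repeating the rumor.
Round 3 — no new spreads; cascade stops.

2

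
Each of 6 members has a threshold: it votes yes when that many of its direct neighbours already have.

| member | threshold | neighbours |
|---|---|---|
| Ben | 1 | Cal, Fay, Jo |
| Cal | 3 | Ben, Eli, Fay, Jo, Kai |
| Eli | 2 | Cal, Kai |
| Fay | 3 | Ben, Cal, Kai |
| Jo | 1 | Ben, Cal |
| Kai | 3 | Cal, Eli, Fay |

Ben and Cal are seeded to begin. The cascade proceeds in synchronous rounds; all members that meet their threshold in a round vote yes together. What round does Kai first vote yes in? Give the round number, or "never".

Round 1 — Ben, Cal vote yes (initial).
Round 2 — checking thresholds:
  Eli: 1 of 2 neighbours < 2, holds.
  Fay: 2 of 3 neighbours < 3, holds.
  Jo: 2 of 2 neighbours ≥ 1, votes yes.
  Kai: 1 of 3 neighbours < 3, holds.
Round 3 — no new yes votes; cascade stops.

never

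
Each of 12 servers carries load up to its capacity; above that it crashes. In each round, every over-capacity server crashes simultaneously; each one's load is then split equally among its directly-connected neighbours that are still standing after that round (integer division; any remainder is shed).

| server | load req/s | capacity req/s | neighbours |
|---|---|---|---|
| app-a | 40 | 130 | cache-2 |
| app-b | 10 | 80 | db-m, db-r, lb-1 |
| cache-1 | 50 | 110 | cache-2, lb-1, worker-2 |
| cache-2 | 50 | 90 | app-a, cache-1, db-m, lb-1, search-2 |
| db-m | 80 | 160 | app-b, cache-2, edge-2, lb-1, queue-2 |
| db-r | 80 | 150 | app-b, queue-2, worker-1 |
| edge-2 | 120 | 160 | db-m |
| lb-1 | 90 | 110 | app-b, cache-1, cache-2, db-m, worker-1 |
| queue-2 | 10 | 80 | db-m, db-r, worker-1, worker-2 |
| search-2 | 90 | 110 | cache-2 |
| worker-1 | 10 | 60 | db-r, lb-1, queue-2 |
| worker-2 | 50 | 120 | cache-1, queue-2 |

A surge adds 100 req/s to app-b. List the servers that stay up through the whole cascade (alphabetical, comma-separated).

Round 1 — app-b at 110 > 80. app-b crashes.
  app-b sheds 110 req/s to db-m, db-r, lb-1: 36 each (2 lost).
    db-m: 80+36 = 116 ≤ 160
    db-r: 80+36 = 116 ≤ 150
    lb-1: 90+36 = 126 > 110
Round 2 — lb-1 crashes.
  lb-1 sheds 126 req/s to cache-1, cache-2, db-m, worker-1: 31 each (2 lost).
    cache-1: 50+31 = 81 ≤ 110
    cache-2: 50+31 = 81 ≤ 90
    db-m: 116+31 = 147 ≤ 160
    worker-1: 10+31 = 41 ≤ 60
No further crashes.

app-a, cache-1, cache-2, db-m, db-r, edge-2, queue-2, search-2, worker-1, worker-2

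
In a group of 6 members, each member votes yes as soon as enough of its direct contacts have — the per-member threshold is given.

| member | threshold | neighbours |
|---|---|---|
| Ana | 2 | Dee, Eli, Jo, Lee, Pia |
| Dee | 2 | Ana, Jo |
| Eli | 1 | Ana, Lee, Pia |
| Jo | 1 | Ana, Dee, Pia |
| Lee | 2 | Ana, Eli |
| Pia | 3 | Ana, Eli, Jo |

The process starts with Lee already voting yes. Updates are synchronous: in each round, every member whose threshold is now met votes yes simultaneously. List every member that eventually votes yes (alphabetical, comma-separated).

Round 1 — Lee votes yes (initial).
Round 2 — checking thresholds:
  Ana: 1 of 5 neighbours < 2, holds.
  Eli: 1 of 3 neighbours ≥ 1, votes yes.
Round 3 — checking thresholds:
  Ana: 2 of 5 neighbours ≥ 2, votes yes.
  Pia: 1 of 3 neighbours < 3, holds.
Round 4 — checking thresholds:
  Dee: 1 of 2 neighbours < 2, holds.
  Jo: 1 of 3 neighbours ≥ 1, votes yes.
  Pia: 2 of 3 neighbours < 3, holds.
Round 5 — checking thresholds:
  Dee: 2 of 2 neighbours ≥ 2, votes yes.
  Pia: 3 of 3 neighbours ≥ 3, votes yes.
Round 6 — no new yes votes; cascade stops.

Ana, Dee, Eli, Jo, Lee, Pia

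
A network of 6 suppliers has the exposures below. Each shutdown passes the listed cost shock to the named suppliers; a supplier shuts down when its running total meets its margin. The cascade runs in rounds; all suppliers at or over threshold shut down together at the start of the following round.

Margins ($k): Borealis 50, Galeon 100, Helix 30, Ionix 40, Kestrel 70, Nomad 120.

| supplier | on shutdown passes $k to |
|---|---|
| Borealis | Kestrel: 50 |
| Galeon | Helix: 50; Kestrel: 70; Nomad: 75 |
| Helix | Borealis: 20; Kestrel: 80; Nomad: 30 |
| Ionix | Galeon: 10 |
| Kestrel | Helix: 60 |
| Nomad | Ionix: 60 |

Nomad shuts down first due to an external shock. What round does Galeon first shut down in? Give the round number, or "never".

never

Round 1 — Nomad shuts down (initial).
  Ionix: +60 → 60 ≥ 40
Round 2 — Ionix shuts down.
  Galeon: +10 → 10 < 100
No further shutdowns.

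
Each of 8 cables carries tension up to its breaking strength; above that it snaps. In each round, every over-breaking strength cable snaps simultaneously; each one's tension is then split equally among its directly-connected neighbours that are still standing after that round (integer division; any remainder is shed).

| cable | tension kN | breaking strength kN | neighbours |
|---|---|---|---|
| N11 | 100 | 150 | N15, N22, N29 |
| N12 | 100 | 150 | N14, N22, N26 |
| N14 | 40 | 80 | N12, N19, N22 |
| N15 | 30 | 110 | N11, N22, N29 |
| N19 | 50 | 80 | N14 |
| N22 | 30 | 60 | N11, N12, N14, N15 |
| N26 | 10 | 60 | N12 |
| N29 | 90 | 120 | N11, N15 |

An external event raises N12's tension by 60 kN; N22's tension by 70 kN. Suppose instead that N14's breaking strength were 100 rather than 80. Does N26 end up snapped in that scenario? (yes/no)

With N14's breaking strength at 100:
Round 1 — N12 at 160 > 150; N22 at 100 > 60. N12, N22 snap.
  N12 sheds 160 kN to N14, N26: 80 each.
    N14: 40+80 = 120 > 100
    N26: 10+80 = 90 > 60
  N22 sheds 100 kN to N11, N14, N15: 33 each (1 lost).
    N11: 100+33 = 133 ≤ 150
    N14: 120+33 = 153 > 100
    N15: 30+33 = 63 ≤ 110
Round 2 — N14, N26 snap.
  N14 sheds 153 kN to N19: 153 each.
    N19: 50+153 = 203 > 80
  N26 sheds 90 kN: no online neighbours, lost.
Round 3 — N19 snaps.
  N19 sheds 203 kN: no online neighbours, lost.
No further breaks.

yes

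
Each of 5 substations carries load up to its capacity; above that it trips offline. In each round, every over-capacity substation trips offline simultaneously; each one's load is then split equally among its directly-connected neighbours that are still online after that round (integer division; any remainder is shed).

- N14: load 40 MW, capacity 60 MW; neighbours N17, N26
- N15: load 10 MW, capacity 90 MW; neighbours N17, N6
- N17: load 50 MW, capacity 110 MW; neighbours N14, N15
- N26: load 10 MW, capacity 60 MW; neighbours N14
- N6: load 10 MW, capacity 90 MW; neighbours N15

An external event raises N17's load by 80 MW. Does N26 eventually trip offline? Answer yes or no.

yes

Round 1 — N17 at 130 > 110. N17 trips offline.
  N17 sheds 130 MW to N14, N15: 65 each.
    N14: 40+65 = 105 > 60
    N15: 10+65 = 75 ≤ 90
Round 2 — N14 trips offline.
  N14 sheds 105 MW to N26: 105 each.
    N26: 10+105 = 115 > 60
Round 3 — N26 trips offline.
  N26 sheds 115 MW: no online neighbours, lost.
No further trips.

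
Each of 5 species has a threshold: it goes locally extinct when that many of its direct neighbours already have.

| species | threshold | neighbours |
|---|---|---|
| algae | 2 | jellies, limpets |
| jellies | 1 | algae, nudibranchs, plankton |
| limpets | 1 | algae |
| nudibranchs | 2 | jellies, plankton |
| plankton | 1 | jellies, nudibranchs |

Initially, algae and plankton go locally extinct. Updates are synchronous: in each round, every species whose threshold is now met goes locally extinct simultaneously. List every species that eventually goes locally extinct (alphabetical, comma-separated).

algae, jellies, limpets, nudibranchs, plankton

Round 1 — algae, plankton go locally extinct (initial).
Round 2 — checking thresholds:
  jellies: 2 of 3 neighbours ≥ 1, goes locally extinct.
  limpets: 1 of 1 neighbours ≥ 1, goes locally extinct.
  nudibranchs: 1 of 2 neighbours < 2, holds.
Round 3 — checking thresholds:
  nudibranchs: 2 of 2 neighbours ≥ 2, goes locally extinct.
Round 4 — no new extinctions; cascade stops.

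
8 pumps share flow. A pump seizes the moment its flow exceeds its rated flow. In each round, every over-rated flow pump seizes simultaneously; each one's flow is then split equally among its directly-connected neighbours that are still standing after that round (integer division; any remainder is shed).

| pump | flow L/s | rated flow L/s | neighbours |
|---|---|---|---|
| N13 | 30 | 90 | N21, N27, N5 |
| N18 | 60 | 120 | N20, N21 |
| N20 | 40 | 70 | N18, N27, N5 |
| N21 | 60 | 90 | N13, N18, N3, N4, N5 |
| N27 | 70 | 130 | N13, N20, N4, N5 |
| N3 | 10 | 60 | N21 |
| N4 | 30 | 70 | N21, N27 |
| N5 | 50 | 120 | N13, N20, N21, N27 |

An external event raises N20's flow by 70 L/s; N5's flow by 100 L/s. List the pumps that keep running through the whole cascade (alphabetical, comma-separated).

N3

Round 1 — N20 at 110 > 70; N5 at 150 > 120. N20, N5 seize.
  N20 sheds 110 L/s to N18, N27: 55 each.
    N18: 60+55 = 115 ≤ 120
    N27: 70+55 = 125 ≤ 130
  N5 sheds 150 L/s to N13, N21, N27: 50 each.
    N13: 30+50 = 80 ≤ 90
    N21: 60+50 = 110 > 90
    N27: 125+50 = 175 > 130
Round 2 — N21, N27 seize.
  N21 sheds 110 L/s to N13, N18, N3, N4: 27 each (2 lost).
    N13: 80+27 = 107 > 90
    N18: 115+27 = 142 > 120
    N3: 10+27 = 37 ≤ 60
    N4: 30+27 = 57 ≤ 70
  N27 sheds 175 L/s to N13, N4: 87 each (1 lost).
    N13: 107+87 = 194 > 90
    N4: 57+87 = 144 > 70
Round 3 — N13, N18, N4 seize.
  N13 sheds 194 L/s: no online neighbours, lost.
  N18 sheds 142 L/s: no online neighbours, lost.
  N4 sheds 144 L/s: no online neighbours, lost.
No further seizures.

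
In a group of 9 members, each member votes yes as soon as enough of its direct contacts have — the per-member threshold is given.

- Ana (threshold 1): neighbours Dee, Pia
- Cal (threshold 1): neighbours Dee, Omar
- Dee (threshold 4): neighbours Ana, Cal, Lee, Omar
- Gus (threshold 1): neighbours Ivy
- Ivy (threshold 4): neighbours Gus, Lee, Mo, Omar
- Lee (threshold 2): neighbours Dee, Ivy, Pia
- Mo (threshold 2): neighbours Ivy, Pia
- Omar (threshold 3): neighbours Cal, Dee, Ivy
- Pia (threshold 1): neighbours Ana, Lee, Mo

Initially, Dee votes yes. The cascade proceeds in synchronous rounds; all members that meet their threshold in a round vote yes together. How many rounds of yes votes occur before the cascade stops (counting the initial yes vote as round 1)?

4

Round 1 — Dee votes yes (initial).
Round 2 — checking thresholds:
  Ana: 1 of 2 neighbours ≥ 1, votes yes.
  Cal: 1 of 2 neighbours ≥ 1, votes yes.
  Lee: 1 of 3 neighbours < 2, not yet.
  Omar: 1 of 3 neighbours < 3, not yet.
Round 3 — checking thresholds:
  Lee: 1 of 3 neighbours < 2, not yet.
  Omar: 2 of 3 neighbours < 3, not yet.
  Pia: 1 of 3 neighbours ≥ 1, votes yes.
Round 4 — checking thresholds:
  Lee: 2 of 3 neighbours ≥ 2, votes yes.
  Mo: 1 of 2 neighbours < 2, not yet.
  Omar: 2 of 3 neighbours < 3, not yet.
Round 5 — no new yes votes; cascade stops.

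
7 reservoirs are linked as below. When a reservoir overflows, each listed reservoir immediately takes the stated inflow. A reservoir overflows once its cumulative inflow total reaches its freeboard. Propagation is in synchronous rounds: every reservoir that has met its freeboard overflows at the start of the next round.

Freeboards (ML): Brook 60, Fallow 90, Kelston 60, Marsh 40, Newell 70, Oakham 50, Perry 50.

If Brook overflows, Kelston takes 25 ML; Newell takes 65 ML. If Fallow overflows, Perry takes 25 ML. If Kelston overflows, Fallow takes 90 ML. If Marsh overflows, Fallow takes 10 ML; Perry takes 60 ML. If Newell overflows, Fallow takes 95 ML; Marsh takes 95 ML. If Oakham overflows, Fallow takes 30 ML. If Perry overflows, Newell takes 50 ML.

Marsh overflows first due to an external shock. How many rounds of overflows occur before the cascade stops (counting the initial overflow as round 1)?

Round 1 — Marsh overflows (initial).
  Fallow: +10 → 10 < 90
  Perry: +60 → 60 ≥ 50
Round 2 — Perry overflows.
  Newell: +50 → 50 < 70
No further overflows.

2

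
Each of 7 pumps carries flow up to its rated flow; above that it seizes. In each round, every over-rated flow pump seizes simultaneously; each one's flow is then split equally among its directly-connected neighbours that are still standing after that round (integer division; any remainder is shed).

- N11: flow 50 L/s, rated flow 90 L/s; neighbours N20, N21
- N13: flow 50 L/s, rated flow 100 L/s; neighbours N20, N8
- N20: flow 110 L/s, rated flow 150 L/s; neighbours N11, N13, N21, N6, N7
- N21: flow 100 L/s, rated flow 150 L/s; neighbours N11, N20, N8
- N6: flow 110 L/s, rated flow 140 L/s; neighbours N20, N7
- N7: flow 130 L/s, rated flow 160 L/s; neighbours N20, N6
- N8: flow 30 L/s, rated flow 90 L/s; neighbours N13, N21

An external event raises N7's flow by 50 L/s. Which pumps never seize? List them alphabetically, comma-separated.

none

Round 1 — N7 at 180 > 160. N7 seizes.
  N7 sheds 180 L/s to N20, N6: 90 each.
    N20: 110+90 = 200 > 150
    N6: 110+90 = 200 > 140
Round 2 — N20, N6 seize.
  N20 sheds 200 L/s to N11, N13, N21: 66 each (2 lost).
    N11: 50+66 = 116 > 90
    N13: 50+66 = 116 > 100
    N21: 100+66 = 166 > 150
  N6 sheds 200 L/s: no online neighbours, lost.
Round 3 — N11, N13, N21 seize.
  N11 sheds 116 L/s: no online neighbours, lost.
  N13 sheds 116 L/s to N8: 116 each.
    N8: 30+116 = 146 > 90
  N21 sheds 166 L/s to N8: 166 each.
    N8: 146+166 = 312 > 90
Round 4 — N8 seizes.
  N8 sheds 312 L/s: no online neighbours, lost.
No further seizures.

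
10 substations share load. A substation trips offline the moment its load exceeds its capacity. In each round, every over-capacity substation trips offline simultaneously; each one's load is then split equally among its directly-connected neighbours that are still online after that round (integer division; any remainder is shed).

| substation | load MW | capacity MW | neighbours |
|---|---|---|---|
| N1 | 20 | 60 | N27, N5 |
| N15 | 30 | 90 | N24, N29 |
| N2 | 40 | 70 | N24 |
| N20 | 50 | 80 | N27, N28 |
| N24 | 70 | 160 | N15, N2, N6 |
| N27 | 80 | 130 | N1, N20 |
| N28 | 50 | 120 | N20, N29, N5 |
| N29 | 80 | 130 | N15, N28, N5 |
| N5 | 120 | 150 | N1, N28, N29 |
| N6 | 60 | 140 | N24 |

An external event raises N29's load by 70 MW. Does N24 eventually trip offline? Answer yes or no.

no

Round 1 — N29 at 150 > 130. N29 trips offline.
  N29 sheds 150 MW to N15, N28, N5: 50 each.
    N15: 30+50 = 80 ≤ 90
    N28: 50+50 = 100 ≤ 120
    N5: 120+50 = 170 > 150
Round 2 — N5 trips offline.
  N5 sheds 170 MW to N1, N28: 85 each.
    N1: 20+85 = 105 > 60
    N28: 100+85 = 185 > 120
Round 3 — N1, N28 trip offline.
  N1 sheds 105 MW to N27: 105 each.
    N27: 80+105 = 185 > 130
  N28 sheds 185 MW to N20: 185 each.
    N20: 50+185 = 235 > 80
Round 4 — N20, N27 trip offline.
  N20 sheds 235 MW: no online neighbours, lost.
  N27 sheds 185 MW: no online neighbours, lost.
No further trips.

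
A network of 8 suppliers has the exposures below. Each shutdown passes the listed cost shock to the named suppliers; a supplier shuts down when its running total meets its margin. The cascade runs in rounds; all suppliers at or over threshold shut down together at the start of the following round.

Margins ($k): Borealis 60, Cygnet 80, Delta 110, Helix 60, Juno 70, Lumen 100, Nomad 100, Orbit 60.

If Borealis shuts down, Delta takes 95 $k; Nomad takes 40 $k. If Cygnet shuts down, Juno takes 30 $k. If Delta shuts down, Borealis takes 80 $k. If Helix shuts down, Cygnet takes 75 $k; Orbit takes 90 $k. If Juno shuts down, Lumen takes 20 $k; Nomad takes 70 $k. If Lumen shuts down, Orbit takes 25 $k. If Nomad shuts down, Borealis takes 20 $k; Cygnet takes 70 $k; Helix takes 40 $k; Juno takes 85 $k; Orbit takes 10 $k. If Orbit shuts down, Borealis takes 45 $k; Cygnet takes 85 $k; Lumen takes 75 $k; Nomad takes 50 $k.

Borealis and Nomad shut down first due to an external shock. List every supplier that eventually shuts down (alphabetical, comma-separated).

Borealis, Juno, Nomad

Round 1 — Borealis, Nomad shut down (initial).
  Cygnet: +70 → 70 < 80
  Delta: +95 → 95 < 110
  Helix: +40 → 40 < 60
  Juno: +85 → 85 ≥ 70
  Orbit: +10 → 10 < 60
Round 2 — Juno shuts down.
  Lumen: +20 → 20 < 100
No further shutdowns.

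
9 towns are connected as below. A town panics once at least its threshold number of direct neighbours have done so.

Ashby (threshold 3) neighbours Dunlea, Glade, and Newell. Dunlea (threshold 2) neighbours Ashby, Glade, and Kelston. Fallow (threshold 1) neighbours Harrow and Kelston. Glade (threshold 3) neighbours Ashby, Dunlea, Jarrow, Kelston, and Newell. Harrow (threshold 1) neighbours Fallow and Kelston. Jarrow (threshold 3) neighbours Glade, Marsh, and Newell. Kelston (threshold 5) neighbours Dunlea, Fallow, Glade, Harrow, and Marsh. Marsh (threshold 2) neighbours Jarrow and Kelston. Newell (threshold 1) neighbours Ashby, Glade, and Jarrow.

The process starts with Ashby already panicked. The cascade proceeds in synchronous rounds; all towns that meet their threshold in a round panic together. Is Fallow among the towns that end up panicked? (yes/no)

Round 1 — Ashby panics (initial).
Round 2 — checking thresholds:
  Dunlea: 1 of 3 neighbours < 2, below threshold.
  Glade: 1 of 5 neighbours < 3, below threshold.
  Newell: 1 of 3 neighbours ≥ 1, panics.
Round 3 — no new panics; cascade stops.

no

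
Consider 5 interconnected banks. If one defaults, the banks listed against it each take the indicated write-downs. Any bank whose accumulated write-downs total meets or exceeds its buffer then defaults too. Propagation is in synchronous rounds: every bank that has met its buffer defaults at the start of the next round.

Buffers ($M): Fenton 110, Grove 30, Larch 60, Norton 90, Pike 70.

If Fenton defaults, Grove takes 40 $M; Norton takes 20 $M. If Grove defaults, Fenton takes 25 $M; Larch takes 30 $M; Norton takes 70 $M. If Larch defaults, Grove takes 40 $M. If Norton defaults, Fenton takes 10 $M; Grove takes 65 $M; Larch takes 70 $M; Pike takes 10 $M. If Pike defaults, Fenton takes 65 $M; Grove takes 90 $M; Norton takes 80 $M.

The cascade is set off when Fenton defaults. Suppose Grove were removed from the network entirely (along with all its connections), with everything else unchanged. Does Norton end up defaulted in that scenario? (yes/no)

no

With Grove removed:
Round 1 — Fenton defaults (initial).
  Norton: +20 → 20 < 90
No further defaults.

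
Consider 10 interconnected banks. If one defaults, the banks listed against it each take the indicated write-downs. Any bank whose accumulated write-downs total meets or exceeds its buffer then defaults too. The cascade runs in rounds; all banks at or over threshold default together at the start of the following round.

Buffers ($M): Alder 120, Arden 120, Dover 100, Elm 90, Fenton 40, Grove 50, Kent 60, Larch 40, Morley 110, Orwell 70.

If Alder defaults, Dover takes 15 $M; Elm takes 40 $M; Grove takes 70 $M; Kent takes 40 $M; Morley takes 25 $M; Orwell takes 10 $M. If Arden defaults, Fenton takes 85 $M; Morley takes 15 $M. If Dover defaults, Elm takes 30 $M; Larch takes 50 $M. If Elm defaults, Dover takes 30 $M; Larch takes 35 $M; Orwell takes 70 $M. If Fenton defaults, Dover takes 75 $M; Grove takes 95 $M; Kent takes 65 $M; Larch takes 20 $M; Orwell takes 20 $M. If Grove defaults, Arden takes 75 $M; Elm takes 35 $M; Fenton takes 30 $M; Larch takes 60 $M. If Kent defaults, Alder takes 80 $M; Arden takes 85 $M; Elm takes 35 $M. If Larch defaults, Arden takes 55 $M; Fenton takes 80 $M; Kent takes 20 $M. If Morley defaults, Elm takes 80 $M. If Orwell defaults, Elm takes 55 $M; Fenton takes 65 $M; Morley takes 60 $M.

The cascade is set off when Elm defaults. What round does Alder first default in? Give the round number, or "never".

Round 1 — Elm defaults (initial).
  Dover: +30 → 30 < 100
  Larch: +35 → 35 < 40
  Orwell: +70 → 70 ≥ 70
Round 2 — Orwell defaults.
  Fenton: +65 → 65 ≥ 40
  Morley: +60 → 60 < 110
Round 3 — Fenton defaults.
  Dover: +75 → 105 ≥ 100
  Grove: +95 → 95 ≥ 50
  Kent: +65 → 65 ≥ 60
  Larch: +20 → 55 ≥ 40
Round 4 — Dover, Grove, Kent, Larch default.
  Alder: +80 → 80 < 120
  Arden: +75+85+55 → 215 ≥ 120
Round 5 — Arden defaults.
  Morley: +15 → 75 < 110
No further defaults.

never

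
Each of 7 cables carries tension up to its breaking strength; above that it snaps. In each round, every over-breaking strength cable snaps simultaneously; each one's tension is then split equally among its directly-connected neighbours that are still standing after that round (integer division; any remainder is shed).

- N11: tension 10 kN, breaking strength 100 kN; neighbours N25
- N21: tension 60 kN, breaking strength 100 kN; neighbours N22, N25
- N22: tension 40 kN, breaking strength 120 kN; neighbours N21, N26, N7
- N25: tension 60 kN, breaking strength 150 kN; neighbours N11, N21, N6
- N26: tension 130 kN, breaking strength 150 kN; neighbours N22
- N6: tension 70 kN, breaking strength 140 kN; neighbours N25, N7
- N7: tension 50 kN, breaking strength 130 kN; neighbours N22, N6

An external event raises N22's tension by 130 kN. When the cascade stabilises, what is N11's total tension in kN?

98

Round 1 — N22 at 170 > 120. N22 snaps.
  N22 sheds 170 kN to N21, N26, N7: 56 each (2 lost).
    N21: 60+56 = 116 > 100
    N26: 130+56 = 186 > 150
    N7: 50+56 = 106 ≤ 130
Round 2 — N21, N26 snap.
  N21 sheds 116 kN to N25: 116 each.
    N25: 60+116 = 176 > 150
  N26 sheds 186 kN: no online neighbours, lost.
Round 3 — N25 snaps.
  N25 sheds 176 kN to N11, N6: 88 each.
    N11: 10+88 = 98 ≤ 100
    N6: 70+88 = 158 > 140
Round 4 — N6 snaps.
  N6 sheds 158 kN to N7: 158 each.
    N7: 106+158 = 264 > 130
Round 5 — N7 snaps.
  N7 sheds 264 kN: no online neighbours, lost.
No further breaks.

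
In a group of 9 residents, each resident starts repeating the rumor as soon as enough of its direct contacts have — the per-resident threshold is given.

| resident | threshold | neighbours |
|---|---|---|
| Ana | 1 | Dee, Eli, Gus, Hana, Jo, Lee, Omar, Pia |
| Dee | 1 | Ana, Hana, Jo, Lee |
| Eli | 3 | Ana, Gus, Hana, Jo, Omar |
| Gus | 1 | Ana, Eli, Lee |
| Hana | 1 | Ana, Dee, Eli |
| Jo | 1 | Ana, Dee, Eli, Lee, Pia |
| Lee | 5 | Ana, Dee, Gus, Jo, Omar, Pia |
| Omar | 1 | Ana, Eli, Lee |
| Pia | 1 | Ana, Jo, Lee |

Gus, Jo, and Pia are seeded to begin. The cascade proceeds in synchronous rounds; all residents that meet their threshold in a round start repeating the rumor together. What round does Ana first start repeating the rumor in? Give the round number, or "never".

2

Round 1 — Gus, Jo, Pia start repeating the rumor (initial).
Round 2 — checking thresholds:
  Ana: 3 of 8 neighbours ≥ 1, starts repeating the rumor.
  Dee: 1 of 4 neighbours ≥ 1, starts repeating the rumor.
  Eli: 2 of 5 neighbours < 3, not yet.
  Lee: 3 of 6 neighbours < 5, not yet.
Round 3 — checking thresholds:
  Eli: 3 of 5 neighbours ≥ 3, starts repeating the rumor.
  Hana: 2 of 3 neighbours ≥ 1, starts repeating the rumor.
  Lee: 5 of 6 neighbours ≥ 5, starts repeating the rumor.
  Omar: 1 of 3 neighbours ≥ 1, starts repeating the rumor.
Round 4 — no new spreads; cascade stops.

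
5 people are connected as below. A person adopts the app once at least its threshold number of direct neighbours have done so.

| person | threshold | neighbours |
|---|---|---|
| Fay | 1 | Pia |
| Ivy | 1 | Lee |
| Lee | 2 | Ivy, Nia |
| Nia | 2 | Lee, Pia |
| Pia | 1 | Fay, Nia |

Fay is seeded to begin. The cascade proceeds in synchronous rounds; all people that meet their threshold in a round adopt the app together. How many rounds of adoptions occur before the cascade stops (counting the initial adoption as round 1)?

Round 1 — Fay adopts the app (initial).
Round 2 — checking thresholds:
  Pia: 1 of 2 neighbours ≥ 1, adopts the app.
Round 3 — no new adoptions; cascade stops.

2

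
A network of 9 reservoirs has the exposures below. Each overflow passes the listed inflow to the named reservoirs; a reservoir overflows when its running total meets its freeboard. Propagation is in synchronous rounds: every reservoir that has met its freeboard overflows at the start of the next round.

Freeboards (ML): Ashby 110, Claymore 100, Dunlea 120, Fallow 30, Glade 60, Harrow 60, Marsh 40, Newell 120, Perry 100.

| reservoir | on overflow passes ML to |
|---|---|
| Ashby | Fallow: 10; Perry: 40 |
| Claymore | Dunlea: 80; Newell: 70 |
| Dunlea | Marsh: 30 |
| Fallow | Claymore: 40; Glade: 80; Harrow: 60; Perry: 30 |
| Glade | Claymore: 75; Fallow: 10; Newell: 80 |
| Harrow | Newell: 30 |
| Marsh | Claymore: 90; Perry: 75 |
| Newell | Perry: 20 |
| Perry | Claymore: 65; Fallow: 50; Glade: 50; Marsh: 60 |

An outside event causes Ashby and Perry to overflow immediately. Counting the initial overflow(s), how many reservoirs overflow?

Round 1 — Ashby, Perry overflow (initial).
  Claymore: +65 → 65 < 100
  Fallow: +10+50 → 60 ≥ 30
  Glade: +50 → 50 < 60
  Marsh: +60 → 60 ≥ 40
Round 2 — Fallow, Marsh overflow.
  Claymore: +40+90 → 195 ≥ 100
  Glade: +80 → 130 ≥ 60
  Harrow: +60 → 60 ≥ 60
Round 3 — Claymore, Glade, Harrow overflow.
  Dunlea: +80 → 80 < 120
  Newell: +70+80+30 → 180 ≥ 120
Round 4 — Newell overflows.
No further overflows.

8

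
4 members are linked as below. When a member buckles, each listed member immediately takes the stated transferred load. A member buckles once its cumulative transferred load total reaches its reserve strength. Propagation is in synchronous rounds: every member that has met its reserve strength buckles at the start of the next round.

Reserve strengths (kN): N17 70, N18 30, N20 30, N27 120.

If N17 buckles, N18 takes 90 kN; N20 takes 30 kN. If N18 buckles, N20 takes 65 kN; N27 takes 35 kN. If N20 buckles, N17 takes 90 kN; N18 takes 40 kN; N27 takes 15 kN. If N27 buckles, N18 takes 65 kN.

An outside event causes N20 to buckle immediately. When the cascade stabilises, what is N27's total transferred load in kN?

Round 1 — N20 buckles (initial).
  N17: +90 → 90 ≥ 70
  N18: +40 → 40 ≥ 30
  N27: +15 → 15 < 120
Round 2 — N17, N18 buckle.
  N27: +35 → 50 < 120
No further bucklings.

50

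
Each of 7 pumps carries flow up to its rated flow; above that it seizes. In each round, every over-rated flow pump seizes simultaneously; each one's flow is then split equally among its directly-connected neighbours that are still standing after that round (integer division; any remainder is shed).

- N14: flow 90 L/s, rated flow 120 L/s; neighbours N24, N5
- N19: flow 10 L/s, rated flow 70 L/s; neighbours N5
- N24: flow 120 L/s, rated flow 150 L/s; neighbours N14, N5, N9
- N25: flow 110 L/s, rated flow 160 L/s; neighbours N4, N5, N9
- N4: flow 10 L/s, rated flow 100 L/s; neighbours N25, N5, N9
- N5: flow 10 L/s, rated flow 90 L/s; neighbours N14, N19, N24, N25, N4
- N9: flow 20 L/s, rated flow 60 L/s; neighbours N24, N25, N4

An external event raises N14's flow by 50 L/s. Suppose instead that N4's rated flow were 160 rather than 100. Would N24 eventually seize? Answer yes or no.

With N4's rated flow at 160:
Round 1 — N14 at 140 > 120. N14 seizes.
  N14 sheds 140 L/s to N24, N5: 70 each.
    N24: 120+70 = 190 > 150
    N5: 10+70 = 80 ≤ 90
Round 2 — N24 seizes.
  N24 sheds 190 L/s to N5, N9: 95 each.
    N5: 80+95 = 175 > 90
    N9: 20+95 = 115 > 60
Round 3 — N5, N9 seize.
  N5 sheds 175 L/s to N19, N25, N4: 58 each (1 lost).
    N19: 10+58 = 68 ≤ 70
    N25: 110+58 = 168 > 160
    N4: 10+58 = 68 ≤ 160
  N9 sheds 115 L/s to N25, N4: 57 each (1 lost).
    N25: 168+57 = 225 > 160
    N4: 68+57 = 125 ≤ 160
Round 4 — N25 seizes.
  N25 sheds 225 L/s to N4: 225 each.
    N4: 125+225 = 350 > 160
Round 5 — N4 seizes.
  N4 sheds 350 L/s: no online neighbours, lost.
No further seizures.

yes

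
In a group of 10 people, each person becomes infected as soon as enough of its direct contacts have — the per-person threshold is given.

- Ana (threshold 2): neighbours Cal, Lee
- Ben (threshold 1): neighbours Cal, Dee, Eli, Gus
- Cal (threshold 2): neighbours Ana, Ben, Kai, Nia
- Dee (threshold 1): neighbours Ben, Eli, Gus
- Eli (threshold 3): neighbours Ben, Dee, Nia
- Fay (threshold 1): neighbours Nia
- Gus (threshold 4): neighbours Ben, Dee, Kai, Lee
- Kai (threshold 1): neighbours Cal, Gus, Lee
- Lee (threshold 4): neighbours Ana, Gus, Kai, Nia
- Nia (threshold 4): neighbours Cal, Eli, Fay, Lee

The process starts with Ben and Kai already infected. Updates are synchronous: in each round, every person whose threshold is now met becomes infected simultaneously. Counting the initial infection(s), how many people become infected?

Round 1 — Ben, Kai become infected (initial).
Round 2 — checking thresholds:
  Cal: 2 of 4 neighbours ≥ 2, becomes infected.
  Dee: 1 of 3 neighbours ≥ 1, becomes infected.
  Eli: 1 of 3 neighbours < 3, not yet.
  Gus: 2 of 4 neighbours < 4, not yet.
  Lee: 1 of 4 neighbours < 4, not yet.
Round 3 — no new infections; cascade stops.

4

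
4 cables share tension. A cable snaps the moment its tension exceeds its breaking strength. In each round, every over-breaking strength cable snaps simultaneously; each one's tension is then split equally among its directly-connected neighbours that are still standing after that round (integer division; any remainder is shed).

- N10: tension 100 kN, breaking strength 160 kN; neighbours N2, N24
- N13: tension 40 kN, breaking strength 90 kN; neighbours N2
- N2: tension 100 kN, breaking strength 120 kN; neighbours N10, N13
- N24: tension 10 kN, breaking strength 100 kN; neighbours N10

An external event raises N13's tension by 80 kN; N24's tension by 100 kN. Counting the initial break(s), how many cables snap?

Round 1 — N13 at 120 > 90; N24 at 110 > 100. N13, N24 snap.
  N13 sheds 120 kN to N2: 120 each.
    N2: 100+120 = 220 > 120
  N24 sheds 110 kN to N10: 110 each.
    N10: 100+110 = 210 > 160
Round 2 — N10, N2 snap.
  N10 sheds 210 kN: no online neighbours, lost.
  N2 sheds 220 kN: no online neighbours, lost.
No further breaks.

4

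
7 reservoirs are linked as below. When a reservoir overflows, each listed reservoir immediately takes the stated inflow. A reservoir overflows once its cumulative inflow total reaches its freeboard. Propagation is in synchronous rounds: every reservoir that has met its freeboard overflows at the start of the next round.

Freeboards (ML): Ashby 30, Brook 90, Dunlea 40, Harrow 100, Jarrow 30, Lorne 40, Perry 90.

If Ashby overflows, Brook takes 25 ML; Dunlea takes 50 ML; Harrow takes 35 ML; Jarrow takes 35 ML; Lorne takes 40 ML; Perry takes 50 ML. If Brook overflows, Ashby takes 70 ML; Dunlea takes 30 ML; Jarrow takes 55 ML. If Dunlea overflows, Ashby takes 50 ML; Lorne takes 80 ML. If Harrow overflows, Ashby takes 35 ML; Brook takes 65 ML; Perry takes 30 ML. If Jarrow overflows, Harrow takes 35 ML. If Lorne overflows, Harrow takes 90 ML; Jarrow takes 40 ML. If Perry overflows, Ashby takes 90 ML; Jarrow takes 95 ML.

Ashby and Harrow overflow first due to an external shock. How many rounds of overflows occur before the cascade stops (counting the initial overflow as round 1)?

Round 1 — Ashby, Harrow overflow (initial).
  Brook: +25+65 → 90 ≥ 90
  Dunlea: +50 → 50 ≥ 40
  Jarrow: +35 → 35 ≥ 30
  Lorne: +40 → 40 ≥ 40
  Perry: +50+30 → 80 < 90
Round 2 — Brook, Dunlea, Jarrow, Lorne overflow.
No further overflows.

2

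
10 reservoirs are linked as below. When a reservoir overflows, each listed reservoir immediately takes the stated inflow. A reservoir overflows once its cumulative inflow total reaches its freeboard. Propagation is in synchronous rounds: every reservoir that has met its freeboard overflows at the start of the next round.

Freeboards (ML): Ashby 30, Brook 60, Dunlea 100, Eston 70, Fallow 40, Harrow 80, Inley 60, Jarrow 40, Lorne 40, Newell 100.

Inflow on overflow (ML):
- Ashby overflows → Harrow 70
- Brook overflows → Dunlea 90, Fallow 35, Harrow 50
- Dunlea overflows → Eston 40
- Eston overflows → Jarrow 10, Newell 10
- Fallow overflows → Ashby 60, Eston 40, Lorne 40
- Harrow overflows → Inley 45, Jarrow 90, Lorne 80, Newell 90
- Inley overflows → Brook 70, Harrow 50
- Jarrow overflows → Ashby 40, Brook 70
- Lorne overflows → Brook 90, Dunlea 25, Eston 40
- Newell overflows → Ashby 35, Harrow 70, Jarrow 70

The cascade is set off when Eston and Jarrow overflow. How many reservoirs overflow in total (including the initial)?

8

Round 1 — Eston, Jarrow overflow (initial).
  Ashby: +40 → 40 ≥ 30
  Brook: +70 → 70 ≥ 60
  Newell: +10 → 10 < 100
Round 2 — Ashby, Brook overflow.
  Dunlea: +90 → 90 < 100
  Fallow: +35 → 35 < 40
  Harrow: +70+50 → 120 ≥ 80
Round 3 — Harrow overflows.
  Inley: +45 → 45 < 60
  Lorne: +80 → 80 ≥ 40
  Newell: +90 → 100 ≥ 100
Round 4 — Lorne, Newell overflow.
  Dunlea: +25 → 115 ≥ 100
Round 5 — Dunlea overflows.
No further overflows.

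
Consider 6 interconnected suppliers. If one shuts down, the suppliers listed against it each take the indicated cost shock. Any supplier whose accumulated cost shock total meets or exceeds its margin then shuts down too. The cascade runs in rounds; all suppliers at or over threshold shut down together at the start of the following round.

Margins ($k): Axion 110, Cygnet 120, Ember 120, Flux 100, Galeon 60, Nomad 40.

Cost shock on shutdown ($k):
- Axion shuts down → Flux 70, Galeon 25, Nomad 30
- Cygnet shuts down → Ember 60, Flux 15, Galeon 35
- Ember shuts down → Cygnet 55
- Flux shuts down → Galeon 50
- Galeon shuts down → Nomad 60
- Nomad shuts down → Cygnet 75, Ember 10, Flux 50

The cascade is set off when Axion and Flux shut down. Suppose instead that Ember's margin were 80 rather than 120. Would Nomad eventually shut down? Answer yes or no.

With Ember's margin at 80:
Round 1 — Axion, Flux shut down (initial).
  Galeon: +25+50 → 75 ≥ 60
  Nomad: +30 → 30 < 40
Round 2 — Galeon shuts down.
  Nomad: +60 → 90 ≥ 40
Round 3 — Nomad shuts down.
  Cygnet: +75 → 75 < 120
  Ember: +10 → 10 < 80
No further shutdowns.

yes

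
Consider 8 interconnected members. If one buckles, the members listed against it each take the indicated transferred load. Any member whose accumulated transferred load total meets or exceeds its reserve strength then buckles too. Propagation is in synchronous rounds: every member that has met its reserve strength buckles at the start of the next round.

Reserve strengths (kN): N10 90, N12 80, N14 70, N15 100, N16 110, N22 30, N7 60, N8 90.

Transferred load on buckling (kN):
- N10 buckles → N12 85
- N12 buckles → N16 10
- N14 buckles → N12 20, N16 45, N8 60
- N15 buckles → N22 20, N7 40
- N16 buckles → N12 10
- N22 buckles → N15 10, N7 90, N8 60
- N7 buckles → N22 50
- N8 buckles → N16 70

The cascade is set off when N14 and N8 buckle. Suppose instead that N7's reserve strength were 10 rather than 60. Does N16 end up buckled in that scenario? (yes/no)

With N7's reserve strength at 10:
Round 1 — N14, N8 buckle (initial).
  N12: +20 → 20 < 80
  N16: +45+70 → 115 ≥ 110
Round 2 — N16 buckles.
  N12: +10 → 30 < 80
No further bucklings.

yes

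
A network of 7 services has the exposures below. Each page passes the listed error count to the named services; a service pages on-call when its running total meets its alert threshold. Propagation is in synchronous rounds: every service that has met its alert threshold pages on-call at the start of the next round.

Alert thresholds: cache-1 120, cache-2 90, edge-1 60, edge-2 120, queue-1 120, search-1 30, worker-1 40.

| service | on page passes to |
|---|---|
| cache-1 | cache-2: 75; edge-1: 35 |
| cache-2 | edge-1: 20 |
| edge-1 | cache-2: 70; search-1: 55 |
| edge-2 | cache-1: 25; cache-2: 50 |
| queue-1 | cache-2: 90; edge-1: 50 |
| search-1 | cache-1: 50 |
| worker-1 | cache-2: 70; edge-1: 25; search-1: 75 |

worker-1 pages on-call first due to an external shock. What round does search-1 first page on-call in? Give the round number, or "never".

Round 1 — worker-1 pages on-call (initial).
  cache-2: +70 → 70 < 90
  edge-1: +25 → 25 < 60
  search-1: +75 → 75 ≥ 30
Round 2 — search-1 pages on-call.
  cache-1: +50 → 50 < 120
No further pages.

2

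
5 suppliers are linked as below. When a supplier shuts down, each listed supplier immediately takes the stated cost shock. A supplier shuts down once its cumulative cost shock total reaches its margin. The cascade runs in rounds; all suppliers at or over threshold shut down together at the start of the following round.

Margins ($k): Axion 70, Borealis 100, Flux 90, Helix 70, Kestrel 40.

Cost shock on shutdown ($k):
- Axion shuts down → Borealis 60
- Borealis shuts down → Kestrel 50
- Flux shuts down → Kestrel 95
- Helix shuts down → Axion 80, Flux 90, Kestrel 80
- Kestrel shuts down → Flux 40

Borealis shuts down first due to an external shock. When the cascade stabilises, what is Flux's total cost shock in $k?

Round 1 — Borealis shuts down (initial).
  Kestrel: +50 → 50 ≥ 40
Round 2 — Kestrel shuts down.
  Flux: +40 → 40 < 90
No further shutdowns.

40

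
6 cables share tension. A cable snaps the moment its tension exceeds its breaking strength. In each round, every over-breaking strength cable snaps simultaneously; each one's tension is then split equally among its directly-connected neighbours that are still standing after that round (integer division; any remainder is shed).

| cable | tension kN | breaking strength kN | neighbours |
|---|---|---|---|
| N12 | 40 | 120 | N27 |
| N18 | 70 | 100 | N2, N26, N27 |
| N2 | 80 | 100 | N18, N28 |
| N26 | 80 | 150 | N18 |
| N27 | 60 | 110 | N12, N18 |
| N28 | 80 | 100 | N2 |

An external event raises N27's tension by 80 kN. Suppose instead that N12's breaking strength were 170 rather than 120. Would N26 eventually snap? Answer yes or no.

no

With N12's breaking strength at 170:
Round 1 — N27 at 140 > 110. N27 snaps.
  N27 sheds 140 kN to N12, N18: 70 each.
    N12: 40+70 = 110 ≤ 170
    N18: 70+70 = 140 > 100
Round 2 — N18 snaps.
  N18 sheds 140 kN to N2, N26: 70 each.
    N2: 80+70 = 150 > 100
    N26: 80+70 = 150 ≤ 150
Round 3 — N2 snaps.
  N2 sheds 150 kN to N28: 150 each.
    N28: 80+150 = 230 > 100
Round 4 — N28 snaps.
  N28 sheds 230 kN: no online neighbours, lost.
No further breaks.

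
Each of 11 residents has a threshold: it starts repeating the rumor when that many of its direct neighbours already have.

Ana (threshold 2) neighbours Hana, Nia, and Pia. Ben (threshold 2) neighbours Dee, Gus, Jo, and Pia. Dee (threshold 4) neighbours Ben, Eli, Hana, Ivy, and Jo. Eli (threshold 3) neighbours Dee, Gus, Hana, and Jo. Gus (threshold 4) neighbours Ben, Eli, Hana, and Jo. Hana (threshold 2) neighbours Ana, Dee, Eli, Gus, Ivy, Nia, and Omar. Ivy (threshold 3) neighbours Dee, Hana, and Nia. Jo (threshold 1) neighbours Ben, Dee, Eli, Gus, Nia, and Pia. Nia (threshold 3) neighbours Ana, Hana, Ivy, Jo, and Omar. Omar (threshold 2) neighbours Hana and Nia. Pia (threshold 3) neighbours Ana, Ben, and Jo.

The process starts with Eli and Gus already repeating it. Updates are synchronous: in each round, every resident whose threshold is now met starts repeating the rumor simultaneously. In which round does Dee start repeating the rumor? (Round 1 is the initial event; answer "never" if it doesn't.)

4

Round 1 — Eli, Gus start repeating the rumor (initial).
Round 2 — checking thresholds:
  Ben: 1 of 4 neighbours < 2, holds.
  Dee: 1 of 5 neighbours < 4, holds.
  Hana: 2 of 7 neighbours ≥ 2, starts repeating the rumor.
  Jo: 2 of 6 neighbours ≥ 1, starts repeating the rumor.
Round 3 — checking thresholds:
  Ana: 1 of 3 neighbours < 2, holds.
  Ben: 2 of 4 neighbours ≥ 2, starts repeating the rumor.
  Dee: 3 of 5 neighbours < 4, holds.
  Ivy: 1 of 3 neighbours < 3, holds.
  Nia: 2 of 5 neighbours < 3, holds.
  Omar: 1 of 2 neighbours < 2, holds.
  Pia: 1 of 3 neighbours < 3, holds.
Round 4 — checking thresholds:
  Ana: 1 of 3 neighbours < 2, holds.
  Dee: 4 of 5 neighbours ≥ 4, starts repeating the rumor.
  Ivy: 1 of 3 neighbours < 3, holds.
  Nia: 2 of 5 neighbours < 3, holds.
  Omar: 1 of 2 neighbours < 2, holds.
  Pia: 2 of 3 neighbours < 3, holds.
Round 5 — no new spreads; cascade stops.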